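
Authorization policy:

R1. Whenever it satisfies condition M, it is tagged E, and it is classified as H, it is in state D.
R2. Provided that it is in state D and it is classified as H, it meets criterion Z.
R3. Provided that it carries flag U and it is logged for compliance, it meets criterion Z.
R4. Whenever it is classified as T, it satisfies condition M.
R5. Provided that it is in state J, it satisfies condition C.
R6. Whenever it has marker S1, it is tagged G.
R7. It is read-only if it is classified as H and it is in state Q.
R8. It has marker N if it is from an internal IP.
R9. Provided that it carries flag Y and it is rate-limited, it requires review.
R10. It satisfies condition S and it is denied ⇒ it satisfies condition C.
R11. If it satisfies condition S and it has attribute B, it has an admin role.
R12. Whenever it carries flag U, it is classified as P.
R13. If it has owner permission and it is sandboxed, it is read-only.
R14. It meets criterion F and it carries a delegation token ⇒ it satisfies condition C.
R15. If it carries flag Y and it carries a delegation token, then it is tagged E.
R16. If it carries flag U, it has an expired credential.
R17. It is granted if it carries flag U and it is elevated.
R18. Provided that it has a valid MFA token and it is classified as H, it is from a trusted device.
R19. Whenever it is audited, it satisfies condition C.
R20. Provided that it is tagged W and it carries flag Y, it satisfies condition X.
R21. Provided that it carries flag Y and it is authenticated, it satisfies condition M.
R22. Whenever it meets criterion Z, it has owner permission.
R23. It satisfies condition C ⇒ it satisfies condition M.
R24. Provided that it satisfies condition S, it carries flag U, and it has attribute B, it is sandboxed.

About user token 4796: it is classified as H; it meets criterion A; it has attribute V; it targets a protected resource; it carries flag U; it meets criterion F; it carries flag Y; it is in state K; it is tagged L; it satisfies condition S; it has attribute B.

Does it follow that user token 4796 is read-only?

Forward chaining from the given facts derives: has an admin role, is classified as P, has an expired credential, is sandboxed.
Rules concluding "it is read-only": R7 needs "it is in state Q"; R13 needs "it has owner permission" — none of these are established.

No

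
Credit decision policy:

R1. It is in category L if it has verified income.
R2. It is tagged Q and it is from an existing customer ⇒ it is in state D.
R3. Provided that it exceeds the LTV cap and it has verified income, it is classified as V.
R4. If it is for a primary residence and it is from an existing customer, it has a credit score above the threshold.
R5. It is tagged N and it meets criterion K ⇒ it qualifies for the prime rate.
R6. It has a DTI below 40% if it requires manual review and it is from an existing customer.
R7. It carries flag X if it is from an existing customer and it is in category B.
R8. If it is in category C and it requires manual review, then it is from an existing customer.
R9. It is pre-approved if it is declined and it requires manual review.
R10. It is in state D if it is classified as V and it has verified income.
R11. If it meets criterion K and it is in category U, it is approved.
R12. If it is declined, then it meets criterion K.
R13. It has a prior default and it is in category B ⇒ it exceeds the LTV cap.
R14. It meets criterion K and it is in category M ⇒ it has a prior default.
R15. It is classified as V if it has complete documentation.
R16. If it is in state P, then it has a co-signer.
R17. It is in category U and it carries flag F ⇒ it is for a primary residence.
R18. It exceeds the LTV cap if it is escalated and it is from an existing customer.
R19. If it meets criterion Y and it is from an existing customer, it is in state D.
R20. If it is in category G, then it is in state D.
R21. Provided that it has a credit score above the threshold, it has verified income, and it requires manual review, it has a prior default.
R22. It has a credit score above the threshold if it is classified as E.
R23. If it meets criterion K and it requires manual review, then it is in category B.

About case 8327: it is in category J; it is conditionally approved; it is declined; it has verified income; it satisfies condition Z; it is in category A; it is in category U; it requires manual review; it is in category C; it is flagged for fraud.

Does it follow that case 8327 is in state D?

No

Forward chaining from the given facts derives: is in category L, is from an existing customer, is pre-approved, meets criterion K, is in category B, has a DTI below 40%, carries flag X, is approved.
Rules concluding "it is in state D": R2 needs "it is tagged Q"; R10 needs "it is classified as V"; R19 needs "it meets criterion Y"; R20 needs "it is in category G" — none of these are established.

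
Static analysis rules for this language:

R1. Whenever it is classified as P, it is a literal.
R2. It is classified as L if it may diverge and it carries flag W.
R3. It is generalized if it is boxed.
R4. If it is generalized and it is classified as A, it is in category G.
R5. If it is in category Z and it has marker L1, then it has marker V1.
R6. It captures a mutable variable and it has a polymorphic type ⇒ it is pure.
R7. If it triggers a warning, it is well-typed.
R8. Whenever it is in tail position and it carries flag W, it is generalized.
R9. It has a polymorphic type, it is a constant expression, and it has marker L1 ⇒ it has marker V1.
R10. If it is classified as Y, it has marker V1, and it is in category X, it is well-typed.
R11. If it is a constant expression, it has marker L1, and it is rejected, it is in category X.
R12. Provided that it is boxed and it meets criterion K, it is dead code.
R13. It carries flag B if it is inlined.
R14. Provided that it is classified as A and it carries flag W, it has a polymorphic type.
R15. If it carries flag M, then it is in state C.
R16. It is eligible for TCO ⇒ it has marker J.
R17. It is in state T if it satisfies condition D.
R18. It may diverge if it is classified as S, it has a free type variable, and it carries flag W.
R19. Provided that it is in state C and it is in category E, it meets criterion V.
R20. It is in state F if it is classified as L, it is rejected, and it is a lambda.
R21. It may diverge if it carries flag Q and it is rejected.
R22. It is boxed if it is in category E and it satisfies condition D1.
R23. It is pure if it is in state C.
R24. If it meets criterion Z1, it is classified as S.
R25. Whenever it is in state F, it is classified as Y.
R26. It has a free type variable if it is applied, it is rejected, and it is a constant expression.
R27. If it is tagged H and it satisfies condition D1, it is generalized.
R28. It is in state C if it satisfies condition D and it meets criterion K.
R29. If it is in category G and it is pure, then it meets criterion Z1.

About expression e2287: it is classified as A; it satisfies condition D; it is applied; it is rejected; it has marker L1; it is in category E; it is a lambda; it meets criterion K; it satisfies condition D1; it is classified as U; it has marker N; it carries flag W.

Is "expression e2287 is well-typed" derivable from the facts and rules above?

No

Forward chaining from the given facts derives: has a polymorphic type, is in state T, is boxed, is in state C, is generalized, is in category G, is dead code, meets criterion V, is pure, meets criterion Z1, is classified as S.
Rules concluding "it is well-typed": R7 needs "it triggers a warning"; R10 needs "it is classified as Y" — none of these are established.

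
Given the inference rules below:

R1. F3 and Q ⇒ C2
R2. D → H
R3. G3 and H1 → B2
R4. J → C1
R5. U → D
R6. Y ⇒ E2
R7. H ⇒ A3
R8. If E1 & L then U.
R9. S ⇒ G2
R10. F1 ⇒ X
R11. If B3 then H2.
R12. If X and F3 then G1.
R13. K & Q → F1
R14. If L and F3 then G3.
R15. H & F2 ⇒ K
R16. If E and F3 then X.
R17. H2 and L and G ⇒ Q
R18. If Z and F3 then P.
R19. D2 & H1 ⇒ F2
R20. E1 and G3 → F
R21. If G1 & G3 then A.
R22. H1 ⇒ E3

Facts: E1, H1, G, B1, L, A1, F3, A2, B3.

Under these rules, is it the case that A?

No

Forward chaining from the given facts derives: U, H2, G3, Q, F, E3, C2, B2, D, H, A3.
The only rule concluding A is R21, which needs G1; that is never established.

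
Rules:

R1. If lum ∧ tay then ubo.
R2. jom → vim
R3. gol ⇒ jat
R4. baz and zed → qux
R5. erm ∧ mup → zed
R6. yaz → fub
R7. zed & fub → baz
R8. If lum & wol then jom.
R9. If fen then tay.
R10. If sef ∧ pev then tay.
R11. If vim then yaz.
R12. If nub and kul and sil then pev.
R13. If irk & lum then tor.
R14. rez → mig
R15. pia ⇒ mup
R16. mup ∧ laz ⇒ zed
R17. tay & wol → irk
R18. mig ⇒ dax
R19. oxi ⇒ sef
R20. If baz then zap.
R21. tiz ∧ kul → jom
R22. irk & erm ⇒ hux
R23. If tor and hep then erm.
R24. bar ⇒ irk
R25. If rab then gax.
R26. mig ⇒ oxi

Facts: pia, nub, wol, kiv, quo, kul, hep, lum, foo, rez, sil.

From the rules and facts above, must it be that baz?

jom  (by R8: lum, wol)
pev  (by R12: nub, kul, sil)
mig  (by R14: rez)
mup  (by R15: pia)
oxi  (by R26: mig)
vim  (by R2: jom)
yaz  (by R11: vim)
sef  (by R19: oxi)
fub  (by R6: yaz)
tay  (by R10: sef, pev)
irk  (by R17: tay, wol)
tor  (by R13: irk, lum)
erm  (by R23: tor, hep)
zed  (by R5: erm, mup)
baz  (by R7: zed, fub)

Yes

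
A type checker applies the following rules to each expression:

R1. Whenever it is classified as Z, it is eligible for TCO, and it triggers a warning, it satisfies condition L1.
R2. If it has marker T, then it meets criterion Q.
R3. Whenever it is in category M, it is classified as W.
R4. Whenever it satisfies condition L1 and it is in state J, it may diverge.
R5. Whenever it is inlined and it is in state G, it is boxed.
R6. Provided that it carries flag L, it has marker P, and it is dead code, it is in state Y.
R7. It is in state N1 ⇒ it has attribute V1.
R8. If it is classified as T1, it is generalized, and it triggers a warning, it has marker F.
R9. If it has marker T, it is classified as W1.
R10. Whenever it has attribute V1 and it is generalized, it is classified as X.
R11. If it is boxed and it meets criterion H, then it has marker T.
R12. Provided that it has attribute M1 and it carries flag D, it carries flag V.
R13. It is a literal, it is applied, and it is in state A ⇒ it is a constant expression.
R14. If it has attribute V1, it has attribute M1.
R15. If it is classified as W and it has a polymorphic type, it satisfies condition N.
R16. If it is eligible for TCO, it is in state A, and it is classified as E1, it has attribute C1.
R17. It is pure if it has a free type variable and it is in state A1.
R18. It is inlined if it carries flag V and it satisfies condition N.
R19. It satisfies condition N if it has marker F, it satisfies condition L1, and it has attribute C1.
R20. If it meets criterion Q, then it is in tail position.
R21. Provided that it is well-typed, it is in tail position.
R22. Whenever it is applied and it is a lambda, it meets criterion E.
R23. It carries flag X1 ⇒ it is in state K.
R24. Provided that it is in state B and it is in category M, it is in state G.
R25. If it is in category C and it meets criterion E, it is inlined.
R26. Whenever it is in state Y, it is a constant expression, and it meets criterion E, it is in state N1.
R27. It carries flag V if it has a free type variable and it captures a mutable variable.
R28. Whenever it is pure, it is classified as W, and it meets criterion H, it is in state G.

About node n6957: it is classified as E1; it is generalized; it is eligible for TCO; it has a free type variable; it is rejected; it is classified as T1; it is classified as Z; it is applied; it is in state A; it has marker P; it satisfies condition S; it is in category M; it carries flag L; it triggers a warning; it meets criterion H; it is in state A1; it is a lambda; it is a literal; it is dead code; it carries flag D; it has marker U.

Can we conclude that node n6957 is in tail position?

Yes

By R1 (it is classified as Z, it is eligible for TCO, it triggers a warning): it satisfies condition L1.
By R3 (it is in category M): it is classified as W.
By R6 (it carries flag L, it has marker P, it is dead code): it is in state Y.
By R8 (it is classified as T1, it is generalized, it triggers a warning): it has marker F.
By R13 (it is a literal, it is applied, it is in state A): it is a constant expression.
By R16 (it is eligible for TCO, it is in state A, it is classified as E1): it has attribute C1.
By R17 (it has a free type variable, it is in state A1): it is pure.
By R19 (it has marker F, it satisfies condition L1, it has attribute C1): it satisfies condition N.
By R22 (it is applied, it is a lambda): it meets criterion E.
By R26 (it is in state Y, it is a constant expression, it meets criterion E): it is in state N1.
By R28 (it is pure, it is classified as W, it meets criterion H): it is in state G.
By R7 (it is in state N1): it has attribute V1.
By R14 (it has attribute V1): it has attribute M1.
By R12 (it has attribute M1, it carries flag D): it carries flag V.
By R18 (it carries flag V, it satisfies condition N): it is inlined.
By R5 (it is inlined, it is in state G): it is boxed.
By R11 (it is boxed, it meets criterion H): it has marker T.
By R2 (it has marker T): it meets criterion Q.
By R20 (it meets criterion Q): it is in tail position.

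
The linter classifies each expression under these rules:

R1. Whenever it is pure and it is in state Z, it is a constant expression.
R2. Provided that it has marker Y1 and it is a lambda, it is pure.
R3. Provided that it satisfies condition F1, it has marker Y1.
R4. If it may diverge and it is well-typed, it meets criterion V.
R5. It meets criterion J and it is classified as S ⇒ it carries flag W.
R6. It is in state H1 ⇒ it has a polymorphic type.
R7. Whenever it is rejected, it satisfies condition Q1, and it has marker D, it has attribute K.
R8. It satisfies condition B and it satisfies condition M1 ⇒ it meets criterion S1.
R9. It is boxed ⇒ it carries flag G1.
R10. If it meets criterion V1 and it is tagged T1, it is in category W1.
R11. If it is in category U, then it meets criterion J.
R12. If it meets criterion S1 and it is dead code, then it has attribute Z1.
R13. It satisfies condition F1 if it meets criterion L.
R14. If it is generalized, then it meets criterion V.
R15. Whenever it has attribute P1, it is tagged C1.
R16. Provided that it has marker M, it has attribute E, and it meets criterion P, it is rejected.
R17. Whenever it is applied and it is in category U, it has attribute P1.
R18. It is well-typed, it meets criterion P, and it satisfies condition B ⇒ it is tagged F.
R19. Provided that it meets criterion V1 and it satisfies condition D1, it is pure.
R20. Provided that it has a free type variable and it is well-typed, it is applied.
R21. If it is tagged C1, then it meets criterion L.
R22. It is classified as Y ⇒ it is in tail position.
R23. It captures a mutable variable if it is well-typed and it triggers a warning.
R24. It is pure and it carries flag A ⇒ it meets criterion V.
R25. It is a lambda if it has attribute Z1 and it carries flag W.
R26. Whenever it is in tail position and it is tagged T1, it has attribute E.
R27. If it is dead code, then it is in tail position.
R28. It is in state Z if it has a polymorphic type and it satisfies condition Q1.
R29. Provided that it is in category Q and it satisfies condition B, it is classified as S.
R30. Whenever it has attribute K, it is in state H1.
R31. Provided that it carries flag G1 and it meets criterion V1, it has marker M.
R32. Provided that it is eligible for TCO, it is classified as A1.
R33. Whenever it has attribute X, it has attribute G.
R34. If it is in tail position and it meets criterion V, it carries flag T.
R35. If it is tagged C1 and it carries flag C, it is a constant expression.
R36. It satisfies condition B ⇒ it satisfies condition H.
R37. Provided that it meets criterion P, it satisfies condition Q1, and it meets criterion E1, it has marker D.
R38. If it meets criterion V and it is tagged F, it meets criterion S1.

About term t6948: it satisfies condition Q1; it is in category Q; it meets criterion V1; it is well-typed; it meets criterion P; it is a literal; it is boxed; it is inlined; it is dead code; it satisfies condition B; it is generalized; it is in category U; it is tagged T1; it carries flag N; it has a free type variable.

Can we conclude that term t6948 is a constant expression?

No

Forward chaining from the given facts derives: carries flag G1, is in category W1, meets criterion J, meets criterion V, is tagged F, is applied, is in tail position, is classified as S, has marker M, carries flag T, satisfies condition H, meets criterion S1, carries flag W, has attribute Z1, has attribute P1, is a lambda, has attribute E, is tagged C1, is rejected, meets criterion L, satisfies condition F1, has marker Y1, is pure.
Rules concluding "it is a constant expression": R1 needs "it is in state Z"; R35 needs "it carries flag C" — none of these are established.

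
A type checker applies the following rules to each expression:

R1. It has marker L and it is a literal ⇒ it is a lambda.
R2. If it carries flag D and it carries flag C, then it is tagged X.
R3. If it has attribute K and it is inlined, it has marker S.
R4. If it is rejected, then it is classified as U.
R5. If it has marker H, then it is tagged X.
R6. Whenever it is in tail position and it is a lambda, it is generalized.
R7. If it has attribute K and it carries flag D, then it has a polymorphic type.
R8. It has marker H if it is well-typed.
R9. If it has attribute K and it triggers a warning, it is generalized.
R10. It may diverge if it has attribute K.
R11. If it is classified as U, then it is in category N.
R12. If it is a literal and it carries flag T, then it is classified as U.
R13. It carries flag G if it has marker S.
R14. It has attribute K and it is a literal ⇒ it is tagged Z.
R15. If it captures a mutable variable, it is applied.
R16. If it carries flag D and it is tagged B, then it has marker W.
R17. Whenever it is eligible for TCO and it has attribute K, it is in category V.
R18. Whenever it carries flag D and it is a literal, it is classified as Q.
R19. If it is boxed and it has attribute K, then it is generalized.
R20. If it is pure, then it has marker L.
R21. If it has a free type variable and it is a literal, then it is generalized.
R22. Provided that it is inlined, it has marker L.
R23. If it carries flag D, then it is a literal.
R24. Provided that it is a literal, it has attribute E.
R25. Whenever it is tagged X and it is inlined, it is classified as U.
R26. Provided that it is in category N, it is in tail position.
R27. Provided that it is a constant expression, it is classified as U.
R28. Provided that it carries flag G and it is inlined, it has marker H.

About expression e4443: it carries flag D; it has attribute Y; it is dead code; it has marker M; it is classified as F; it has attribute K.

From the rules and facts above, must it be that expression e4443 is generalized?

No

Forward chaining from the given facts derives: has a polymorphic type, may diverge, is a literal, has attribute E, is tagged Z, is classified as Q.
Rules concluding "it is generalized": R6 needs "it is in tail position"; R9 needs "it triggers a warning"; R19 needs "it is boxed"; R21 needs "it has a free type variable" — none of these are established.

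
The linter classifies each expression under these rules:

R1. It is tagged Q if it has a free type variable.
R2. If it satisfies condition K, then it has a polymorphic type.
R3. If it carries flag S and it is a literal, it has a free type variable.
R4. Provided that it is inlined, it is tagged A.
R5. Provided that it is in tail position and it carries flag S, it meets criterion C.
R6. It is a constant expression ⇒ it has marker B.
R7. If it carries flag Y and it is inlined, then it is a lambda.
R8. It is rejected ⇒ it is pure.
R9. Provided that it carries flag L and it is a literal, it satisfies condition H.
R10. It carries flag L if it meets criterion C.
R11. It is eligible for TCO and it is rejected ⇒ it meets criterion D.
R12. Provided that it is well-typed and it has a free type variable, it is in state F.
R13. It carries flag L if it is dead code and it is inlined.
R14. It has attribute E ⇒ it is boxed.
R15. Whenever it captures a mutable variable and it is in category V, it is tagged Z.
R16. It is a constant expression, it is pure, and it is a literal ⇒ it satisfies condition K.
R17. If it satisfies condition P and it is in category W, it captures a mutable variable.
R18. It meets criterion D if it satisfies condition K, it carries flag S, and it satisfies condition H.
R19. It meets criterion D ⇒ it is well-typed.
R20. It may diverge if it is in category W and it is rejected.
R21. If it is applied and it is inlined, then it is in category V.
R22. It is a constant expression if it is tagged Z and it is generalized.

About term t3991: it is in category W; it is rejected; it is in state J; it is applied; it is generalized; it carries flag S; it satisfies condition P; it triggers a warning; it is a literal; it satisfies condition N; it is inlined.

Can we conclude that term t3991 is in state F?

No

Forward chaining from the given facts derives: has a free type variable, is tagged A, is pure, captures a mutable variable, may diverge, is in category V, is tagged Q, is tagged Z, is a constant expression, has marker B, satisfies condition K, has a polymorphic type.
The only rule concluding "it is in state F" is R12, which needs "it is well-typed"; that is never established.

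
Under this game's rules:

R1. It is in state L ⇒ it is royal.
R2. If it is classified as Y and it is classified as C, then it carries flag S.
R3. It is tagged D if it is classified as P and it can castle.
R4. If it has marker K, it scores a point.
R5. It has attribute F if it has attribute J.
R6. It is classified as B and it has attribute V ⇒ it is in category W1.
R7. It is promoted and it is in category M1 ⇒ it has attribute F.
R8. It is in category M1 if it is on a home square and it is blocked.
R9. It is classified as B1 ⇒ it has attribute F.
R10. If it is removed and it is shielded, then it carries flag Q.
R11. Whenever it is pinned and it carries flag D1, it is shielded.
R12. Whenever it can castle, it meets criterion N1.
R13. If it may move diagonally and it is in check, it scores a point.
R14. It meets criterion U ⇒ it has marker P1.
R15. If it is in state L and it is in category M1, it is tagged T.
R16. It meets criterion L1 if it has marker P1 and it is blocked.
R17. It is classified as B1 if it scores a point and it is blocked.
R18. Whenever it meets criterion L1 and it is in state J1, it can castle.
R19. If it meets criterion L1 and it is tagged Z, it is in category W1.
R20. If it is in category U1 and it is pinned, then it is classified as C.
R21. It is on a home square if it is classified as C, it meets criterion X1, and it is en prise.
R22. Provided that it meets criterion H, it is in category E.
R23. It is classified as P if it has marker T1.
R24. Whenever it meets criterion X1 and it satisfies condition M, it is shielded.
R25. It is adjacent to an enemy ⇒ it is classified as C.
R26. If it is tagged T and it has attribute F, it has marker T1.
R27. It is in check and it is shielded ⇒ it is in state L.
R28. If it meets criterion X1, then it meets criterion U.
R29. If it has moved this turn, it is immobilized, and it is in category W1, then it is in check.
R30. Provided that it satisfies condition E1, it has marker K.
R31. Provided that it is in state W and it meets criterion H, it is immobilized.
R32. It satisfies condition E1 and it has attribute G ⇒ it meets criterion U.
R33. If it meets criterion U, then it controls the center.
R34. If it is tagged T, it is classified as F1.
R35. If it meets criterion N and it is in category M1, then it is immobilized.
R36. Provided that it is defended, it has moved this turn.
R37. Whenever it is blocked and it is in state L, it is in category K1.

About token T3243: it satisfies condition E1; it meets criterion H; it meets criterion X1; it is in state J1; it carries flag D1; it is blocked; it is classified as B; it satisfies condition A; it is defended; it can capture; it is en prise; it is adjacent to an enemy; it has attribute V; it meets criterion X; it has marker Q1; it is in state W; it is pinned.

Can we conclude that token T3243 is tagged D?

By R6 (it is classified as B, it has attribute V): it is in category W1.
By R11 (it is pinned, it carries flag D1): it is shielded.
By R25 (it is adjacent to an enemy): it is classified as C.
By R28 (it meets criterion X1): it meets criterion U.
By R30 (it satisfies condition E1): it has marker K.
By R31 (it is in state W, it meets criterion H): it is immobilized.
By R36 (it is defended): it has moved this turn.
By R4 (it has marker K): it scores a point.
By R14 (it meets criterion U): it has marker P1.
By R16 (it has marker P1, it is blocked): it meets criterion L1.
By R17 (it scores a point, it is blocked): it is classified as B1.
By R18 (it meets criterion L1, it is in state J1): it can castle.
By R21 (it is classified as C, it meets criterion X1, it is en prise): it is on a home square.
By R29 (it has moved this turn, it is immobilized, it is in category W1): it is in check.
By R8 (it is on a home square, it is blocked): it is in category M1.
By R9 (it is classified as B1): it has attribute F.
By R27 (it is in check, it is shielded): it is in state L.
By R15 (it is in state L, it is in category M1): it is tagged T.
By R26 (it is tagged T, it has attribute F): it has marker T1.
By R23 (it has marker T1): it is classified as P.
By R3 (it is classified as P, it can castle): it is tagged D.

Yes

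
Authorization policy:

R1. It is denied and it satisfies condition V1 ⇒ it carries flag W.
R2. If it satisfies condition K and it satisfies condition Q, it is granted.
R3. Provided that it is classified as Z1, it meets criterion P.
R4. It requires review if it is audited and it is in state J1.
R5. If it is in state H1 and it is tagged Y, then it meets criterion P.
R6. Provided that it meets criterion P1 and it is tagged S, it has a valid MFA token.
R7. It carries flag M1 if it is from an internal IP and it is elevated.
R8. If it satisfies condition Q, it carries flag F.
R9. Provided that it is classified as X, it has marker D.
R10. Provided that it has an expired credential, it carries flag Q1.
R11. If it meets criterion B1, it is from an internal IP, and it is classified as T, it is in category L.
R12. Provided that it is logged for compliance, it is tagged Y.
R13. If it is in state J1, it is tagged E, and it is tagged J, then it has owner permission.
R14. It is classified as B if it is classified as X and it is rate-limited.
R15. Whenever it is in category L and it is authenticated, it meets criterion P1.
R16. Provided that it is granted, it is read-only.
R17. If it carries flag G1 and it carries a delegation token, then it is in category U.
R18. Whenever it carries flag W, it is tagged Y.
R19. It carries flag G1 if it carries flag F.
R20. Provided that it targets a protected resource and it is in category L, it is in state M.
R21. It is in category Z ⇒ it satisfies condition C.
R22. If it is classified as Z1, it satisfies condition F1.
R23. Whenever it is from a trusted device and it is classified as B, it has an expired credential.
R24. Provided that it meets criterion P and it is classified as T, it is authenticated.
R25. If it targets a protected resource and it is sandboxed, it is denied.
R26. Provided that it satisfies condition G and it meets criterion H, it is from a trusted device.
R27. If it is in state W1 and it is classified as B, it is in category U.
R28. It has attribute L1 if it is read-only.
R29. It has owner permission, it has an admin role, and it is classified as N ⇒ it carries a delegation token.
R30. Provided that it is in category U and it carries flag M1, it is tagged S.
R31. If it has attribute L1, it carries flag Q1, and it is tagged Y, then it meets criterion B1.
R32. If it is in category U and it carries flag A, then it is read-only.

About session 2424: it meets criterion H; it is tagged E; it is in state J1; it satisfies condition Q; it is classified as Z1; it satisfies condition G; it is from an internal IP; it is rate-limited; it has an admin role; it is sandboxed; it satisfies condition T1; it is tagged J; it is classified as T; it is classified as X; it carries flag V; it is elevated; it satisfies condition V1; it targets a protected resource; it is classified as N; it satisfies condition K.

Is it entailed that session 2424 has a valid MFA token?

Yes

By R2 (it satisfies condition K, it satisfies condition Q): it is granted.
By R3 (it is classified as Z1): it meets criterion P.
By R7 (it is from an internal IP, it is elevated): it carries flag M1.
By R8 (it satisfies condition Q): it carries flag F.
By R13 (it is in state J1, it is tagged E, it is tagged J): it has owner permission.
By R14 (it is classified as X, it is rate-limited): it is classified as B.
By R16 (it is granted): it is read-only.
By R19 (it carries flag F): it carries flag G1.
By R24 (it meets criterion P, it is classified as T): it is authenticated.
By R25 (it targets a protected resource, it is sandboxed): it is denied.
By R26 (it satisfies condition G, it meets criterion H): it is from a trusted device.
By R28 (it is read-only): it has attribute L1.
By R29 (it has owner permission, it has an admin role, it is classified as N): it carries a delegation token.
By R1 (it is denied, it satisfies condition V1): it carries flag W.
By R17 (it carries flag G1, it carries a delegation token): it is in category U.
By R18 (it carries flag W): it is tagged Y.
By R23 (it is from a trusted device, it is classified as B): it has an expired credential.
By R30 (it is in category U, it carries flag M1): it is tagged S.
By R10 (it has an expired credential): it carries flag Q1.
By R31 (it has attribute L1, it carries flag Q1, it is tagged Y): it meets criterion B1.
By R11 (it meets criterion B1, it is from an internal IP, it is classified as T): it is in category L.
By R15 (it is in category L, it is authenticated): it meets criterion P1.
By R6 (it meets criterion P1, it is tagged S): it has a valid MFA token.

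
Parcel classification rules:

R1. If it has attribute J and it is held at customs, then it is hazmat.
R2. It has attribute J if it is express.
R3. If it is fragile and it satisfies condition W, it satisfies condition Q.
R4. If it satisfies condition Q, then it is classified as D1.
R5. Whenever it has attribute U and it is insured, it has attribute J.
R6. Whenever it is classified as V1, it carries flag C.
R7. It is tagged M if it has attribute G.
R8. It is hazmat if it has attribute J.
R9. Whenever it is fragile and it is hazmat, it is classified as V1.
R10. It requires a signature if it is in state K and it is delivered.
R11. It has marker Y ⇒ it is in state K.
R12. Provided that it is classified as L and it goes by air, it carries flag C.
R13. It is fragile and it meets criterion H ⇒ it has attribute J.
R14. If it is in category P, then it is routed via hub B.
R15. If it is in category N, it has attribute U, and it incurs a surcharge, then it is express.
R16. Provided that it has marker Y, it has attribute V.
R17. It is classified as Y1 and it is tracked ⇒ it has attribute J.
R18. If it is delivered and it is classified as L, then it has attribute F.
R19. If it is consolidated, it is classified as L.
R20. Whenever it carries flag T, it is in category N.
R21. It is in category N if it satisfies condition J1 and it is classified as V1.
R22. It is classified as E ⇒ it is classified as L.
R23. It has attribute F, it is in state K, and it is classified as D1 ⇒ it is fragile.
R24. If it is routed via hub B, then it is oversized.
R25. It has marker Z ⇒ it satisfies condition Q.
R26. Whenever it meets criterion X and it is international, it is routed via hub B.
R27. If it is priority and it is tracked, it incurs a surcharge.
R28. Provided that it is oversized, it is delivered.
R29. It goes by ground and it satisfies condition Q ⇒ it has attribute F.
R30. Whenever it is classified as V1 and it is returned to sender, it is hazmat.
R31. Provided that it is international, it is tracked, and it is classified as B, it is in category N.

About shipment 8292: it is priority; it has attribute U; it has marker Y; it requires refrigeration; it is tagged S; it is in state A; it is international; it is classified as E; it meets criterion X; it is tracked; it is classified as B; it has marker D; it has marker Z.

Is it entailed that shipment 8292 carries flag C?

Yes

By R11 (it has marker Y): it is in state K.
By R22 (it is classified as E): it is classified as L.
By R25 (it has marker Z): it satisfies condition Q.
By R26 (it meets criterion X, it is international): it is routed via hub B.
By R27 (it is priority, it is tracked): it incurs a surcharge.
By R31 (it is international, it is tracked, it is classified as B): it is in category N.
By R4 (it satisfies condition Q): it is classified as D1.
By R15 (it is in category N, it has attribute U, it incurs a surcharge): it is express.
By R24 (it is routed via hub B): it is oversized.
By R28 (it is oversized): it is delivered.
By R2 (it is express): it has attribute J.
By R8 (it has attribute J): it is hazmat.
By R18 (it is delivered, it is classified as L): it has attribute F.
By R23 (it has attribute F, it is in state K, it is classified as D1): it is fragile.
By R9 (it is fragile, it is hazmat): it is classified as V1.
By R6 (it is classified as V1): it carries flag C.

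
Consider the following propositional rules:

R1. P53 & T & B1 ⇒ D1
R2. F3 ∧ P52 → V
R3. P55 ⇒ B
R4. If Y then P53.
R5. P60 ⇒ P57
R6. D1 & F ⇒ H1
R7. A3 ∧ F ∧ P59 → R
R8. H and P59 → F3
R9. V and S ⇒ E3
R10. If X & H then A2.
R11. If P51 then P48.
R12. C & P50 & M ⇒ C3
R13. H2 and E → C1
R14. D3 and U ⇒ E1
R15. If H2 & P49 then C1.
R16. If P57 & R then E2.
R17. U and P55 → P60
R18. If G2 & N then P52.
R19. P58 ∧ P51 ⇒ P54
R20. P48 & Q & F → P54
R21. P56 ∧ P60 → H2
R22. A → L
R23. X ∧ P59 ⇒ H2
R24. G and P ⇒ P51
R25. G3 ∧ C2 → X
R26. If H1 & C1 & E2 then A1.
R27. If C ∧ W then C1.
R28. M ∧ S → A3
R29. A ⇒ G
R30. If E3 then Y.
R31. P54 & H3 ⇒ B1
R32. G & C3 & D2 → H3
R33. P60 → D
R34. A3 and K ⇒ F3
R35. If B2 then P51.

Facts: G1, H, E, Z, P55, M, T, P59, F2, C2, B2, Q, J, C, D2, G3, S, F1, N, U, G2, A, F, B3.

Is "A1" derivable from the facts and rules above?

Forward chaining from the given facts derives: B, F3, P60, P52, L, X, A3, G, D, P51, V, P57, R, E3, A2, P48, E2, P54, H2, Y, P53, C1.
The only rule concluding A1 is R26, which needs H1; that is never established.

No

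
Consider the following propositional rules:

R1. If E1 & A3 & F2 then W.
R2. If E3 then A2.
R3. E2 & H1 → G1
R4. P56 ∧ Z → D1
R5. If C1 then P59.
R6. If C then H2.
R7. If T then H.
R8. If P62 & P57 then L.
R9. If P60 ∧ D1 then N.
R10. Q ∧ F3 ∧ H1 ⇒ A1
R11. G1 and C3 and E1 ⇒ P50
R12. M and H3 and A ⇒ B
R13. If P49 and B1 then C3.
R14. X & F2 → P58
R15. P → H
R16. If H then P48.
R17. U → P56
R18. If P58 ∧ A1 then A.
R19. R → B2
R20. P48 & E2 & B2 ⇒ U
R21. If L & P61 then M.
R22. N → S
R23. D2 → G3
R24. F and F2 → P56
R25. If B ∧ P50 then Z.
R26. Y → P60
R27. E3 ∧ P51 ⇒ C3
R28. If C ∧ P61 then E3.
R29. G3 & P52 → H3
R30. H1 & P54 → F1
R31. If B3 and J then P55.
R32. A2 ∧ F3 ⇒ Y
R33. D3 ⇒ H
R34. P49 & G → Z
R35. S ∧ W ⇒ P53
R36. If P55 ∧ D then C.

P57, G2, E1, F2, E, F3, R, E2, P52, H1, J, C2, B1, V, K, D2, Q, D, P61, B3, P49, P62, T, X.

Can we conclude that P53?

No

Forward chaining from the given facts derives: G1, H, L, A1, C3, P58, P48, A, B2, U, M, G3, H3, P55, C, H2, P50, B, P56, Z, E3, A2, D1, Y, P60, N, S.
The only rule concluding P53 is R35, which needs W; that is never established.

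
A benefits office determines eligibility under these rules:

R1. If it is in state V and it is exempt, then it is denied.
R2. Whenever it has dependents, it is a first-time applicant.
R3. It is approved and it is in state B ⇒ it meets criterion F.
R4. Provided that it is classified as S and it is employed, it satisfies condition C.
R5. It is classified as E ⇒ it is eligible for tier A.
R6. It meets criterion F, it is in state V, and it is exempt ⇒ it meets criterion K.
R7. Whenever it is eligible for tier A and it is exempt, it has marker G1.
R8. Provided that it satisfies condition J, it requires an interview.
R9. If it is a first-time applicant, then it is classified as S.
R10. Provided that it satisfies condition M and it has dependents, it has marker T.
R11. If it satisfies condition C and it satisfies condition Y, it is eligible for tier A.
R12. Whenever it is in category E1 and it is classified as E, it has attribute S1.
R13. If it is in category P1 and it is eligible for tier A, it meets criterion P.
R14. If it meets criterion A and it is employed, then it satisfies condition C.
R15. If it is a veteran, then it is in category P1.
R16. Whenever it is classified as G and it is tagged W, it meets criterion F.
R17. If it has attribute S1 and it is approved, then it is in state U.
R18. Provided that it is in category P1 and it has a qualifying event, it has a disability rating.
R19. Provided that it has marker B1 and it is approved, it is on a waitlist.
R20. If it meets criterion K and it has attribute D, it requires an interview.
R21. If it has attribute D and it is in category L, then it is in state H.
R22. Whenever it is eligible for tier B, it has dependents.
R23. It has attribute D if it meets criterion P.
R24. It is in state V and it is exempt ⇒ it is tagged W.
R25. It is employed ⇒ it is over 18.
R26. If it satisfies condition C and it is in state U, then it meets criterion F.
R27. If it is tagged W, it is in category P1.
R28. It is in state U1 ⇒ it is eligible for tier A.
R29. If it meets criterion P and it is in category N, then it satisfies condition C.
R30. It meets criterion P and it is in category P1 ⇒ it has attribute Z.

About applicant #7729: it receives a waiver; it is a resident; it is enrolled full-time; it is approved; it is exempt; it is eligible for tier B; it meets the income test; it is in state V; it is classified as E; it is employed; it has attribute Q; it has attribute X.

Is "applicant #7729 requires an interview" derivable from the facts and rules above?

Forward chaining from the given facts derives: is denied, is eligible for tier A, has marker G1, has dependents, is tagged W, is over 18, is in category P1, is a first-time applicant, is classified as S, meets criterion P, has attribute D, has attribute Z, satisfies condition C.
Rules concluding "it requires an interview": R8 needs "it satisfies condition J"; R20 needs "it meets criterion K" — none of these are established.

No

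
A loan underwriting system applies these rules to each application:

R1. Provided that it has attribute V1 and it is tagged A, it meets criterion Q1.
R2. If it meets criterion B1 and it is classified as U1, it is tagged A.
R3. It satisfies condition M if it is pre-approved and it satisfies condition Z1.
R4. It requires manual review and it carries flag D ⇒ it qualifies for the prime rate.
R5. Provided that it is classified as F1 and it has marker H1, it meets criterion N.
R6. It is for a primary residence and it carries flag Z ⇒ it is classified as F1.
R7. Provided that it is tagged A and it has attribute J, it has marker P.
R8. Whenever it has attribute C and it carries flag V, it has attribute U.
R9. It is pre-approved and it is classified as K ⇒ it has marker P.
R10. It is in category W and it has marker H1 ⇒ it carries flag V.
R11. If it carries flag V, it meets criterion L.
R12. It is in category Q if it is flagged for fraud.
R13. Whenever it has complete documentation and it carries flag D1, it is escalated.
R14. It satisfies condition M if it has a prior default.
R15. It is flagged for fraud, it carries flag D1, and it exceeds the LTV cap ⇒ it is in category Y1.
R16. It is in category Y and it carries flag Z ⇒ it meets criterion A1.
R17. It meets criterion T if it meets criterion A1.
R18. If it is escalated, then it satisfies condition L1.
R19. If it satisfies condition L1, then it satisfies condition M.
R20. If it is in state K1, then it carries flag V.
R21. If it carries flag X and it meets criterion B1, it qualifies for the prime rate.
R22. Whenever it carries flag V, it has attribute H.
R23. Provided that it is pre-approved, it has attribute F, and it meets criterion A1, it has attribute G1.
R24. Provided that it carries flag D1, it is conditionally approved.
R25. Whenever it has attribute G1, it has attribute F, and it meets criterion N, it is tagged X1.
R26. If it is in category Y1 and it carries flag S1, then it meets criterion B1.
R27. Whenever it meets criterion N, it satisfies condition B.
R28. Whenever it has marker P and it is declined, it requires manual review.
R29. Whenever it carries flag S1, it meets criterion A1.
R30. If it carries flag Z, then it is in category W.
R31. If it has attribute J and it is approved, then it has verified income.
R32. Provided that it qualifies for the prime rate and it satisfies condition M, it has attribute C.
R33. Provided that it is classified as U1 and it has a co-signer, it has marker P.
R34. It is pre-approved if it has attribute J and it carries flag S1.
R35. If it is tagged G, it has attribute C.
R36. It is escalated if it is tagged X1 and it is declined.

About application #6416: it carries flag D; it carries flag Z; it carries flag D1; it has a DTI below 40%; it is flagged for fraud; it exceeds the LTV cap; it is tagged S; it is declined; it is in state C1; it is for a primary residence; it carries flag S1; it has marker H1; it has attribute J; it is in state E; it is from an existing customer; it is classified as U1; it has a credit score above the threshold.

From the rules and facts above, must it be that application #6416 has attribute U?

No

Forward chaining from the given facts derives: is classified as F1, is in category Q, is in category Y1, is conditionally approved, meets criterion B1, meets criterion A1, is in category W, is pre-approved, is tagged A, meets criterion N, has marker P, carries flag V, meets criterion L, meets criterion T, has attribute H, satisfies condition B, requires manual review, qualifies for the prime rate.
The only rule concluding "it has attribute U" is R8, which needs "it has attribute C"; that is never established.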